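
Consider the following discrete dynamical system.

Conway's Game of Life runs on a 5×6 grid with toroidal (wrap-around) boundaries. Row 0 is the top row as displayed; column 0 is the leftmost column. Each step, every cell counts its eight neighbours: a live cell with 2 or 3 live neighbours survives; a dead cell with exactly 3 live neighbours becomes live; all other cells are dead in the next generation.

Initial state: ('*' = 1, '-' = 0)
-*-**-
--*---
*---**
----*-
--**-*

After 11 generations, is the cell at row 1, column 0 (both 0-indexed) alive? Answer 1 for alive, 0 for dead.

1

k=0  -*-**-
--*---
*---**
----*-
--**-*
k=1  -*--*-
***---
---***
*-----
--*--*
k=2  ---*-*
***---
--****
*--*--
**---*
k=3  ----**
**----
----**
---*--
-**--*
k=4  --*-**
*-----
*---**
*-**-*
*-**-*
k=5  --*-*-
**-*--
---**-
--*---
------
k=6  -***--
-*---*
-*-**-
---*--
---*--
k=7  **-**-
-*----
*--**-
---*--
---**-
k=8  **-***
-*----
--***-
--*--*
-----*
k=9  -**-**
-*----
-****-
--*--*
-***--
k=10  ----*-
-----*
**-**-
*-----
-----*
k=11  ----**
*--*-*
**--*-
**--*-
-----*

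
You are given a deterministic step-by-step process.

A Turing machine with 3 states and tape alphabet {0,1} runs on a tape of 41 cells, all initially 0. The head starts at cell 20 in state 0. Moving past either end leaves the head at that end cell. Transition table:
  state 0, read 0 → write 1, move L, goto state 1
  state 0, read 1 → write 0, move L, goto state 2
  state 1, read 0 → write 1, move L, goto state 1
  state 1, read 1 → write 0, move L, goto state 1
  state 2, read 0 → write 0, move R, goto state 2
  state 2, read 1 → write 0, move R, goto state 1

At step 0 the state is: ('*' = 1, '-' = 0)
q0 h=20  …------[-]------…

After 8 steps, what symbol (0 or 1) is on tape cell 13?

0) q0 h=20  …------[-]------…
1) q1 h=19  …------[-]*-----…
2) q1 h=18  …------[-]**----…
3) q1 h=17  …------[-]***---…
4) q1 h=16  …------[-]****--…
5) q1 h=15  …------[-]*****-…
6) q1 h=14  …------[-]******…
7) q1 h=13  …------[-]******…
8) q1 h=12  …------[-]******…

1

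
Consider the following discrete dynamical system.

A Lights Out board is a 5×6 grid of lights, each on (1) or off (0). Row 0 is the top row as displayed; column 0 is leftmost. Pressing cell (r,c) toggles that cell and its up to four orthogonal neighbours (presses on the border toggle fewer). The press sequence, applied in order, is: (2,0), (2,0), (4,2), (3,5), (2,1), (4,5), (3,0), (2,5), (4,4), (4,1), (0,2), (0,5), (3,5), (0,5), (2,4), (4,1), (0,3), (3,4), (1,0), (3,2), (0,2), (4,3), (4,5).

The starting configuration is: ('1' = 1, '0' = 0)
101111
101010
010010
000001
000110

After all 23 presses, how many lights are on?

k=0  101111
101010
010010
000001
000110
k=1  101111
001010
100010
100001
000110
k=2  101111
101010
010010
000001
000110
k=3  101111
101010
010010
001001
011010
k=4  101111
101010
010011
001010
011011
k=5  101111
111010
101011
011010
011011
k=6  101111
111010
101011
011011
011000
k=7  101111
111010
001011
101011
111000
k=8  101111
111011
001000
101010
111000
k=9  101111
111011
001000
101000
111111
k=10  101111
111011
001000
111000
000111
k=11  110011
110011
001000
111000
000111
k=12  110000
110010
001000
111000
000111
k=13  110000
110010
001001
111011
000110
k=14  110011
110011
001001
111011
000110
k=15  110011
110001
001110
111001
000110
k=16  110011
110001
001110
101001
111110
k=17  111101
110101
001110
101001
111110
k=18  111101
110101
001100
101110
111100
k=19  011101
000101
101100
101110
111100
k=20  011101
000101
100100
110010
110100
k=21  000001
001101
100100
110010
110100
k=22  000001
001101
100100
110110
111010
k=23  000001
001101
100100
110111
111001

15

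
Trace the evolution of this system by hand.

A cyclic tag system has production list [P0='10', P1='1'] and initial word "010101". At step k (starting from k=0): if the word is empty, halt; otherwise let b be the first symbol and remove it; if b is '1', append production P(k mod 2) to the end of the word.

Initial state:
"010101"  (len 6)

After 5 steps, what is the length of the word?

3

gen 0: "010101"  (len 6)
gen 1: "10101"  (len 5)
gen 2: "01011"  (len 5)
gen 3: "1011"  (len 4)
gen 4: "0111"  (len 4)
gen 5: "111"  (len 3)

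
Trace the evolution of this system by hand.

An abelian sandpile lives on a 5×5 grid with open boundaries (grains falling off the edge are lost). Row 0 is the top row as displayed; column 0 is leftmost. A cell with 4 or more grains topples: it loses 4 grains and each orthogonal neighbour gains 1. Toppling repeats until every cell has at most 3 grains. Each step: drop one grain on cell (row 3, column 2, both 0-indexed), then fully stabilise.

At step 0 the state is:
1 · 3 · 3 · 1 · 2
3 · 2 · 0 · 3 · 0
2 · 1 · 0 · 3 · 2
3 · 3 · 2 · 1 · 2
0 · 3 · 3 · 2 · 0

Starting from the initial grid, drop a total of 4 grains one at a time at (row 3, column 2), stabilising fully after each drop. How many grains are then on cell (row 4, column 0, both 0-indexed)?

2

[0] 1 · 3 · 3 · 1 · 2
3 · 2 · 0 · 3 · 0
2 · 1 · 0 · 3 · 2
3 · 3 · 2 · 1 · 2
0 · 3 · 3 · 2 · 0
[1] 1 · 3 · 3 · 1 · 2
3 · 2 · 0 · 3 · 0
2 · 1 · 0 · 3 · 2
3 · 3 · 3 · 1 · 2
0 · 3 · 3 · 2 · 0
[2] 1 · 3 · 3 · 1 · 2
3 · 2 · 0 · 3 · 0
3 · 2 · 1 · 3 · 2
0 · 2 · 2 · 2 · 2
2 · 1 · 1 · 3 · 0
[3] 1 · 3 · 3 · 1 · 2
3 · 2 · 0 · 3 · 0
3 · 2 · 1 · 3 · 2
0 · 2 · 3 · 2 · 2
2 · 1 · 1 · 3 · 0
[4] 1 · 3 · 3 · 1 · 2
3 · 2 · 0 · 3 · 0
3 · 2 · 2 · 3 · 2
0 · 3 · 0 · 3 · 2
2 · 1 · 2 · 3 · 0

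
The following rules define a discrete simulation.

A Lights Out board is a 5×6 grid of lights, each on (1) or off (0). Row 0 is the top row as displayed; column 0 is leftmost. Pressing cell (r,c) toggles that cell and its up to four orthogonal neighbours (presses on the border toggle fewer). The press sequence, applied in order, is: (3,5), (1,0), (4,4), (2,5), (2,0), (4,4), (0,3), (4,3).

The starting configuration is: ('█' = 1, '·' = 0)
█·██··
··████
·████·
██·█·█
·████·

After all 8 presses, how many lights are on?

11

[0] █·██··
··████
·████·
██·█·█
·████·
[1] █·██··
··████
·█████
██·██·
·█████
[2] ··██··
██████
██████
██·██·
·█████
[3] ··██··
██████
██████
██·█··
·██···
[4] ··██··
█████·
████··
██·█·█
·██···
[5] ··██··
·████·
··██··
·█·█·█
·██···
[6] ··██··
·████·
··██··
·█·███
·█████
[7] ····█·
·██·█·
··██··
·█·███
·█████
[8] ····█·
·██·█·
··██··
·█··██
·█···█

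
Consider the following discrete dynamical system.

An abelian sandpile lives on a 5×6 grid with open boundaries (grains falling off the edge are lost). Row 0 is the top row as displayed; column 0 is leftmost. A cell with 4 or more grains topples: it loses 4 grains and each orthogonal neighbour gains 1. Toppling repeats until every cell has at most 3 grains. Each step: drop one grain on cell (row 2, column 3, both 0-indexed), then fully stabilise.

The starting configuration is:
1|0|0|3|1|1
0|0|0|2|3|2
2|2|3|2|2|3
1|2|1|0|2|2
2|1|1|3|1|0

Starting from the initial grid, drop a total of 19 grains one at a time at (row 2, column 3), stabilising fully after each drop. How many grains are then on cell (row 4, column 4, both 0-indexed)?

1

t=0: 1|0|0|3|1|1
0|0|0|2|3|2
2|2|3|2|2|3
1|2|1|0|2|2
2|1|1|3|1|0
t=1: 1|0|0|3|1|1
0|0|0|2|3|2
2|2|3|3|2|3
1|2|1|0|2|2
2|1|1|3|1|0
t=2: 1|0|0|3|1|1
0|0|1|3|3|2
2|3|0|1|3|3
1|2|2|1|2|2
2|1|1|3|1|0
t=3: 1|0|0|3|1|1
0|0|1|3|3|2
2|3|0|2|3|3
1|2|2|1|2|2
2|1|1|3|1|0
t=4: 1|0|0|3|1|1
0|0|1|3|3|2
2|3|0|3|3|3
1|2|2|1|2|2
2|1|1|3|1|0
t=5: 1|0|1|0|3|2
0|0|2|2|2|0
2|3|1|2|2|1
1|2|2|2|3|3
2|1|1|3|1|0
t=6: 1|0|1|0|3|2
0|0|2|2|2|0
2|3|1|3|2|1
1|2|2|2|3|3
2|1|1|3|1|0
t=7: 1|0|1|0|3|2
0|0|2|3|2|0
2|3|2|0|3|1
1|2|2|3|3|3
2|1|1|3|1|0
t=8: 1|0|1|0|3|2
0|0|2|3|2|0
2|3|2|1|3|1
1|2|2|3|3|3
2|1|1|3|1|0
t=9: 1|0|1|0|3|2
0|0|2|3|2|0
2|3|2|2|3|1
1|2|2|3|3|3
2|1|1|3|1|0
t=10: 1|0|1|0|3|2
0|0|2|3|2|0
2|3|2|3|3|1
1|2|2|3|3|3
2|1|1|3|1|0
t=11: 1|0|1|2|0|3
0|0|3|1|1|1
2|3|3|3|2|3
1|2|3|2|2|0
2|1|2|0|3|1
t=12: 1|0|2|2|0|3
0|2|0|3|1|1
3|1|3|2|3|3
2|0|2|0|3|0
2|2|3|1|3|1
t=13: 1|0|2|2|0|3
0|2|0|3|1|1
3|1|3|3|3|3
2|0|2|0|3|0
2|2|3|1|3|1
t=14: 1|0|2|3|0|3
0|2|2|0|3|2
3|2|0|3|2|0
2|0|3|2|1|2
2|2|3|2|0|2
t=15: 1|0|2|3|0|3
0|2|2|1|3|2
3|2|1|0|3|0
2|0|3|3|1|2
2|2|3|2|0|2
t=16: 1|0|2|3|0|3
0|2|2|1|3|2
3|2|1|1|3|0
2|0|3|3|1|2
2|2|3|2|0|2
t=17: 1|0|2|3|0|3
0|2|2|1|3|2
3|2|1|2|3|0
2|0|3|3|1|2
2|2|3|2|0|2
t=18: 1|0|2|3|0|3
0|2|2|1|3|2
3|2|1|3|3|0
2|0|3|3|1|2
2|2|3|2|0|2
t=19: 1|0|2|3|1|3
0|2|2|3|0|3
3|2|3|2|1|1
2|1|1|2|3|2
2|3|1|0|1|2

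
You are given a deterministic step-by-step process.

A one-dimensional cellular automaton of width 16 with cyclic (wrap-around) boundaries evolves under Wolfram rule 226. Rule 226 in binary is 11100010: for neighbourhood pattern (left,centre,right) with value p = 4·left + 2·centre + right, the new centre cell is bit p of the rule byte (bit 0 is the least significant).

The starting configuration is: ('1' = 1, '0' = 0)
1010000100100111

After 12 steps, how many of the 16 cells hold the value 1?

step 0: 1010000100100111
step 1: 1100001001001011
step 2: 1100010010010101
step 3: 1100100100101010
step 4: 0101001001010101
step 5: 1010010010101010
step 6: 0100100101010101
step 7: 1001001010101010
step 8: 0010010101010101
step 9: 0100101010101010
step 10: 1001010101010100
step 11: 0010101010101001
step 12: 0101010101010010

7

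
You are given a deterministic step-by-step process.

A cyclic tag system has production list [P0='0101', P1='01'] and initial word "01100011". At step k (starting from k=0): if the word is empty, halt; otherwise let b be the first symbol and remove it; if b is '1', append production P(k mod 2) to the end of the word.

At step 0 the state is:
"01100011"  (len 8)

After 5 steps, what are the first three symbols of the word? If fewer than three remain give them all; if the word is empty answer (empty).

step 0: "01100011"  (len 8)
step 1: "1100011"  (len 7)
step 2: "10001101"  (len 8)
step 3: "00011010101"  (len 11)
step 4: "0011010101"  (len 10)
step 5: "011010101"  (len 9)

011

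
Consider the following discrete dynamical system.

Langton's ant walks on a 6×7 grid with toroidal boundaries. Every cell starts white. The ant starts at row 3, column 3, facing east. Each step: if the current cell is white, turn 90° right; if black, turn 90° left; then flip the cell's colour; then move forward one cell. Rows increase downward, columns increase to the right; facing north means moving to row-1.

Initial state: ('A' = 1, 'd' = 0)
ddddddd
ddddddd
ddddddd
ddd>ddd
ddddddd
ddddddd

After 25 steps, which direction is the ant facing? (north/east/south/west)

south

t=0: ddddddd
ddddddd
ddddddd
ddd>ddd
ddddddd
ddddddd
t=1: ddddddd
ddddddd
ddddddd
dddAddd
dddvddd
ddddddd
t=2: ddddddd
ddddddd
ddddddd
dddAddd
dd<Addd
ddddddd
t=3: ddddddd
ddddddd
ddddddd
dd^Addd
ddAAddd
ddddddd
t=4: ddddddd
ddddddd
ddddddd
ddA>ddd
ddAAddd
ddddddd
t=5: ddddddd
ddddddd
ddd^ddd
ddAdddd
ddAAddd
ddddddd
t=6: ddddddd
ddddddd
dddA>dd
ddAdddd
ddAAddd
ddddddd
t=7: ddddddd
ddddddd
dddAAdd
ddAdvdd
ddAAddd
ddddddd
t=8: ddddddd
ddddddd
dddAAdd
ddA<Add
ddAAddd
ddddddd
t=9: ddddddd
ddddddd
ddd^Add
ddAAAdd
ddAAddd
ddddddd
t=10: ddddddd
ddddddd
dd<dAdd
ddAAAdd
ddAAddd
ddddddd
t=11: ddddddd
dd^dddd
ddAdAdd
ddAAAdd
ddAAddd
ddddddd
t=12: ddddddd
ddA>ddd
ddAdAdd
ddAAAdd
ddAAddd
ddddddd
t=13: ddddddd
ddAAddd
ddAvAdd
ddAAAdd
ddAAddd
ddddddd
t=14: ddddddd
ddAAddd
dd<AAdd
ddAAAdd
ddAAddd
ddddddd
t=15: ddddddd
ddAAddd
dddAAdd
ddvAAdd
ddAAddd
ddddddd
t=16: ddddddd
ddAAddd
dddAAdd
ddd>Add
ddAAddd
ddddddd
t=17: ddddddd
ddAAddd
ddd^Add
ddddAdd
ddAAddd
ddddddd
t=18: ddddddd
ddAAddd
dd<dAdd
ddddAdd
ddAAddd
ddddddd
t=19: ddddddd
dd^Addd
ddAdAdd
ddddAdd
ddAAddd
ddddddd
t=20: ddddddd
d<dAddd
ddAdAdd
ddddAdd
ddAAddd
ddddddd
t=21: d^ddddd
dAdAddd
ddAdAdd
ddddAdd
ddAAddd
ddddddd
t=22: dA>dddd
dAdAddd
ddAdAdd
ddddAdd
ddAAddd
ddddddd
t=23: dAAdddd
dAvAddd
ddAdAdd
ddddAdd
ddAAddd
ddddddd
t=24: dAAdddd
d<AAddd
ddAdAdd
ddddAdd
ddAAddd
ddddddd
t=25: dAAdddd
ddAAddd
dvAdAdd
ddddAdd
ddAAddd
ddddddd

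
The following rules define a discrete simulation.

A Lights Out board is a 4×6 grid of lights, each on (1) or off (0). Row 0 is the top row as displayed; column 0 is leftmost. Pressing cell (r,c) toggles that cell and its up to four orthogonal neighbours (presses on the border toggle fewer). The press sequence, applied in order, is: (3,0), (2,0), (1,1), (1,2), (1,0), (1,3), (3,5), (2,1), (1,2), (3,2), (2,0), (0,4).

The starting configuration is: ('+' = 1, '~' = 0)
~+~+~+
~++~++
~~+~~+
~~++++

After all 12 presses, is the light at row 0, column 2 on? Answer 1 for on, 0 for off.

0

step 0: ~+~+~+
~++~++
~~+~~+
~~++++
step 1: ~+~+~+
~++~++
+~+~~+
++++++
step 2: ~+~+~+
+++~++
~++~~+
~+++++
step 3: ~~~+~+
~~~~++
~~+~~+
~+++++
step 4: ~~++~+
~+++++
~~~~~+
~+++++
step 5: +~++~+
+~++++
+~~~~+
~+++++
step 6: +~+~~+
+~~~~+
+~~+~+
~+++++
step 7: +~+~~+
+~~~~+
+~~+~~
~+++~~
step 8: +~+~~+
++~~~+
~+++~~
~~++~~
step 9: +~~~~+
+~++~+
~+~+~~
~~++~~
step 10: +~~~~+
+~++~+
~+++~~
~+~~~~
step 11: +~~~~+
~~++~+
+~++~~
++~~~~
step 12: +~~++~
~~++++
+~++~~
++~~~~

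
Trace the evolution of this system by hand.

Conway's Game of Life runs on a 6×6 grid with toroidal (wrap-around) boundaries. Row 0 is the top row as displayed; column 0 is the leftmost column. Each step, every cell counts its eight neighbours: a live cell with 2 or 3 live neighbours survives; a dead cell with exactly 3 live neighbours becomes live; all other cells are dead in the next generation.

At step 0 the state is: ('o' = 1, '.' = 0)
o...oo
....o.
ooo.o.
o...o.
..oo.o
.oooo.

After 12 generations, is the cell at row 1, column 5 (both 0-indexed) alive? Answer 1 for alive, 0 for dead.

1

step 0: o...oo
....o.
ooo.o.
o...o.
..oo.o
.oooo.
step 1: ooo...
....o.
oo..o.
o...o.
o....o
.o....
step 2: ooo...
..oo..
oo.oo.
....o.
oo...o
..o..o
step 3: o.....
....oo
.o..oo
..ooo.
oo..oo
..o..o
step 4: o...o.
....o.
o.o...
..o...
oo....
....o.
step 5: ...oo.
.o.o..
.o.o..
o.o...
.o....
oo....
step 6: oo.oo.
...o..
oo.o..
o.o...
..o...
ooo...
step 7: o..ooo
...o.o
oo.o..
o.oo..
o.oo..
o....o
step 8: ...o..
.o.o..
oo.o.o
o...oo
o.ooo.
..o...
step 9: ...o..
.o.o..
.o.o..
......
o.o.o.
.oo.o.
step 10: .o.oo.
...oo.
......
.ooo..
..o..o
.oo.oo
step 11: oo....
..ooo.
....o.
.ooo..
.....o
.o...o
step 12: oo.ooo
.ooooo
.o..o.
..ooo.
.o..o.
.o...o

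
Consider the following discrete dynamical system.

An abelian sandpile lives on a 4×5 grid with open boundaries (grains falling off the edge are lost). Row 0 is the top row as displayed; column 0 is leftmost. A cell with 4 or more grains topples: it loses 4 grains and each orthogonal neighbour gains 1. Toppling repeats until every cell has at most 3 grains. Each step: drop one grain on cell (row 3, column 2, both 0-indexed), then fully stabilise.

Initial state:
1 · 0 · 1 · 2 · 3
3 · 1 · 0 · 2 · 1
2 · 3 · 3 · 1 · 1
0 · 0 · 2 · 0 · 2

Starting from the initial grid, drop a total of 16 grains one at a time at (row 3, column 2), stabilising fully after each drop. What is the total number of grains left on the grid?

t=0: 1 · 0 · 1 · 2 · 3
3 · 1 · 0 · 2 · 1
2 · 3 · 3 · 1 · 1
0 · 0 · 2 · 0 · 2
t=1: 1 · 0 · 1 · 2 · 3
3 · 1 · 0 · 2 · 1
2 · 3 · 3 · 1 · 1
0 · 0 · 3 · 0 · 2
t=2: 1 · 0 · 1 · 2 · 3
3 · 2 · 1 · 2 · 1
3 · 0 · 1 · 2 · 1
0 · 2 · 1 · 1 · 2
t=3: 1 · 0 · 1 · 2 · 3
3 · 2 · 1 · 2 · 1
3 · 0 · 1 · 2 · 1
0 · 2 · 2 · 1 · 2
t=4: 1 · 0 · 1 · 2 · 3
3 · 2 · 1 · 2 · 1
3 · 0 · 1 · 2 · 1
0 · 2 · 3 · 1 · 2
t=5: 1 · 0 · 1 · 2 · 3
3 · 2 · 1 · 2 · 1
3 · 0 · 2 · 2 · 1
0 · 3 · 0 · 2 · 2
t=6: 1 · 0 · 1 · 2 · 3
3 · 2 · 1 · 2 · 1
3 · 0 · 2 · 2 · 1
0 · 3 · 1 · 2 · 2
t=7: 1 · 0 · 1 · 2 · 3
3 · 2 · 1 · 2 · 1
3 · 0 · 2 · 2 · 1
0 · 3 · 2 · 2 · 2
t=8: 1 · 0 · 1 · 2 · 3
3 · 2 · 1 · 2 · 1
3 · 0 · 2 · 2 · 1
0 · 3 · 3 · 2 · 2
t=9: 1 · 0 · 1 · 2 · 3
3 · 2 · 1 · 2 · 1
3 · 1 · 3 · 2 · 1
1 · 0 · 1 · 3 · 2
t=10: 1 · 0 · 1 · 2 · 3
3 · 2 · 1 · 2 · 1
3 · 1 · 3 · 2 · 1
1 · 0 · 2 · 3 · 2
t=11: 1 · 0 · 1 · 2 · 3
3 · 2 · 1 · 2 · 1
3 · 1 · 3 · 2 · 1
1 · 0 · 3 · 3 · 2
t=12: 1 · 0 · 1 · 2 · 3
3 · 2 · 2 · 3 · 1
3 · 2 · 1 · 0 · 2
1 · 1 · 2 · 1 · 3
t=13: 1 · 0 · 1 · 2 · 3
3 · 2 · 2 · 3 · 1
3 · 2 · 1 · 0 · 2
1 · 1 · 3 · 1 · 3
t=14: 1 · 0 · 1 · 2 · 3
3 · 2 · 2 · 3 · 1
3 · 2 · 2 · 0 · 2
1 · 2 · 0 · 2 · 3
t=15: 1 · 0 · 1 · 2 · 3
3 · 2 · 2 · 3 · 1
3 · 2 · 2 · 0 · 2
1 · 2 · 1 · 2 · 3
t=16: 1 · 0 · 1 · 2 · 3
3 · 2 · 2 · 3 · 1
3 · 2 · 2 · 0 · 2
1 · 2 · 2 · 2 · 3

37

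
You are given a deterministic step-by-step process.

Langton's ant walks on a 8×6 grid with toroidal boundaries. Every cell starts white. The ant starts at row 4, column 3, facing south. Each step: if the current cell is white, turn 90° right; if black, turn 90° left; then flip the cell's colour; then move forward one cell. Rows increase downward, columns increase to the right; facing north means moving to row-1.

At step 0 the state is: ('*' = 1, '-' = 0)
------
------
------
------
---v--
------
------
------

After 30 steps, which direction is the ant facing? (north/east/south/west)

south

0) ------
------
------
------
---v--
------
------
------
1) ------
------
------
------
--<*--
------
------
------
2) ------
------
------
--^---
--**--
------
------
------
3) ------
------
------
--*>--
--**--
------
------
------
4) ------
------
------
--**--
--*v--
------
------
------
5) ------
------
------
--**--
--*->-
------
------
------
6) ------
------
------
--**--
--*-*-
----v-
------
------
7) ------
------
------
--**--
--*-*-
---<*-
------
------
8) ------
------
------
--**--
--*^*-
---**-
------
------
9) ------
------
------
--**--
--**>-
---**-
------
------
10) ------
------
------
--**^-
--**--
---**-
------
------
11) ------
------
------
--***>
--**--
---**-
------
------
12) ------
------
------
--****
--**-v
---**-
------
------
13) ------
------
------
--****
--**<*
---**-
------
------
14) ------
------
------
--**^*
--****
---**-
------
------
15) ------
------
------
--*<-*
--****
---**-
------
------
16) ------
------
------
--*--*
--*v**
---**-
------
------
17) ------
------
------
--*--*
--*->*
---**-
------
------
18) ------
------
------
--*-^*
--*--*
---**-
------
------
19) ------
------
------
--*-*>
--*--*
---**-
------
------
20) ------
------
-----^
--*-*-
--*--*
---**-
------
------
21) ------
------
>----*
--*-*-
--*--*
---**-
------
------
22) ------
------
*----*
v-*-*-
--*--*
---**-
------
------
23) ------
------
*----*
*-*-*<
--*--*
---**-
------
------
24) ------
------
*----^
*-*-**
--*--*
---**-
------
------
25) ------
------
*---<-
*-*-**
--*--*
---**-
------
------
26) ------
----^-
*---*-
*-*-**
--*--*
---**-
------
------
27) ------
----*>
*---*-
*-*-**
--*--*
---**-
------
------
28) ------
----**
*---*v
*-*-**
--*--*
---**-
------
------
29) ------
----**
*---<*
*-*-**
--*--*
---**-
------
------
30) ------
----**
*----*
*-*-v*
--*--*
---**-
------
------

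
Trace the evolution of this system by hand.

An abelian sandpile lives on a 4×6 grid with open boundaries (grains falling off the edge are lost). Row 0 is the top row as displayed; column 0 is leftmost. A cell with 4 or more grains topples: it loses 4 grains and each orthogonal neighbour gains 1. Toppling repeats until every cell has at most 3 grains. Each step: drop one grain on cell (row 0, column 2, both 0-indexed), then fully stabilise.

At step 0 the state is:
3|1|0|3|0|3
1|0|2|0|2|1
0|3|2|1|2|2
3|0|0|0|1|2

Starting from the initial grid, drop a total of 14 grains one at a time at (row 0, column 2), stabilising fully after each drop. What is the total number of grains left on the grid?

k=0  3|1|0|3|0|3
1|0|2|0|2|1
0|3|2|1|2|2
3|0|0|0|1|2
k=1  3|1|1|3|0|3
1|0|2|0|2|1
0|3|2|1|2|2
3|0|0|0|1|2
k=2  3|1|2|3|0|3
1|0|2|0|2|1
0|3|2|1|2|2
3|0|0|0|1|2
k=3  3|1|3|3|0|3
1|0|2|0|2|1
0|3|2|1|2|2
3|0|0|0|1|2
k=4  3|2|1|0|1|3
1|0|3|1|2|1
0|3|2|1|2|2
3|0|0|0|1|2
k=5  3|2|2|0|1|3
1|0|3|1|2|1
0|3|2|1|2|2
3|0|0|0|1|2
k=6  3|2|3|0|1|3
1|0|3|1|2|1
0|3|2|1|2|2
3|0|0|0|1|2
k=7  3|3|1|1|1|3
1|1|0|2|2|1
0|3|3|1|2|2
3|0|0|0|1|2
k=8  3|3|2|1|1|3
1|1|0|2|2|1
0|3|3|1|2|2
3|0|0|0|1|2
k=9  3|3|3|1|1|3
1|1|0|2|2|1
0|3|3|1|2|2
3|0|0|0|1|2
k=10  0|1|1|2|1|3
2|2|1|2|2|1
0|3|3|1|2|2
3|0|0|0|1|2
k=11  0|1|2|2|1|3
2|2|1|2|2|1
0|3|3|1|2|2
3|0|0|0|1|2
k=12  0|1|3|2|1|3
2|2|1|2|2|1
0|3|3|1|2|2
3|0|0|0|1|2
k=13  0|2|0|3|1|3
2|2|2|2|2|1
0|3|3|1|2|2
3|0|0|0|1|2
k=14  0|2|1|3|1|3
2|2|2|2|2|1
0|3|3|1|2|2
3|0|0|0|1|2

38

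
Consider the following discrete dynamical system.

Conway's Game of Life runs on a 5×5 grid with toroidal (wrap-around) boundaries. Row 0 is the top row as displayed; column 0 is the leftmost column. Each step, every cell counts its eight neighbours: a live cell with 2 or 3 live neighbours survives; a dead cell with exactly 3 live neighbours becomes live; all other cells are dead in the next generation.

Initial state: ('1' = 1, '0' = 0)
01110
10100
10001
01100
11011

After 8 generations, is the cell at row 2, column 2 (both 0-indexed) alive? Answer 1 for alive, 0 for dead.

gen 0: 01110
10100
10001
01100
11011
gen 1: 00000
10100
10111
00100
00001
gen 2: 00000
10100
10101
11100
00000
gen 3: 00000
10011
00101
10111
01000
gen 4: 10001
10011
00100
10101
11111
gen 5: 00000
11010
00100
00000
00100
gen 6: 01100
01100
01100
00000
00000
gen 7: 01100
10010
01100
00000
00000
gen 8: 01100
10010
01100
00000
00000

1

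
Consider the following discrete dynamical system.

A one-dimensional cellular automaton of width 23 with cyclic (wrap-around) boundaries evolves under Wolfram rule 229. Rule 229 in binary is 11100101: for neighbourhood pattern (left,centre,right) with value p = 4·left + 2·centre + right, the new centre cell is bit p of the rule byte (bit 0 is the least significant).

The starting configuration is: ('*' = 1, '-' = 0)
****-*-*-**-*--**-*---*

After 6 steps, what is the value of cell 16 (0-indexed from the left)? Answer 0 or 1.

1

0) ****-*-*-**-*--**-*---*
1) *********-***---***-*--
2) -*********-**-*--****--
3) --*********-***---***-*
4) ---*********-**-*--****
5) -*--*********-***---***
6) **---*********-**-*--**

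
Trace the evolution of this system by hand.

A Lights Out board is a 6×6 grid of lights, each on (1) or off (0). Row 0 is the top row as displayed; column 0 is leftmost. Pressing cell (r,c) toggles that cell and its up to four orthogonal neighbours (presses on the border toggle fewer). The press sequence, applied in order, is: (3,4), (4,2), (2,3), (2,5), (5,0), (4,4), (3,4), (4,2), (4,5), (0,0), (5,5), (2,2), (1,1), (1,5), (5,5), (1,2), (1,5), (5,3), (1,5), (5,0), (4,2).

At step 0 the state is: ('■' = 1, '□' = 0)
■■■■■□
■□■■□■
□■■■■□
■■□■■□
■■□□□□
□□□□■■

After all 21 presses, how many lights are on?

gen 0: ■■■■■□
■□■■□■
□■■■■□
■■□■■□
■■□□□□
□□□□■■
gen 1: ■■■■■□
■□■■□■
□■■■□□
■■□□□■
■■□□■□
□□□□■■
gen 2: ■■■■■□
■□■■□■
□■■■□□
■■■□□■
■□■■■□
□□■□■■
gen 3: ■■■■■□
■□■□□■
□■□□■□
■■■■□■
■□■■■□
□□■□■■
gen 4: ■■■■■□
■□■□□□
□■□□□■
■■■■□□
■□■■■□
□□■□■■
gen 5: ■■■■■□
■□■□□□
□■□□□■
■■■■□□
□□■■■□
■■■□■■
gen 6: ■■■■■□
■□■□□□
□■□□□■
■■■■■□
□□■□□■
■■■□□■
gen 7: ■■■■■□
■□■□□□
□■□□■■
■■■□□■
□□■□■■
■■■□□■
gen 8: ■■■■■□
■□■□□□
□■□□■■
■■□□□■
□■□■■■
■■□□□■
gen 9: ■■■■■□
■□■□□□
□■□□■■
■■□□□□
□■□■□□
■■□□□□
gen 10: □□■■■□
□□■□□□
□■□□■■
■■□□□□
□■□■□□
■■□□□□
gen 11: □□■■■□
□□■□□□
□■□□■■
■■□□□□
□■□■□■
■■□□■■
gen 12: □□■■■□
□□□□□□
□□■■■■
■■■□□□
□■□■□■
■■□□■■
gen 13: □■■■■□
■■■□□□
□■■■■■
■■■□□□
□■□■□■
■■□□■■
gen 14: □■■■■■
■■■□■■
□■■■■□
■■■□□□
□■□■□■
■■□□■■
gen 15: □■■■■■
■■■□■■
□■■■■□
■■■□□□
□■□■□□
■■□□□□
gen 16: □■□■■■
■□□■■■
□■□■■□
■■■□□□
□■□■□□
■■□□□□
gen 17: □■□■■□
■□□■□□
□■□■■■
■■■□□□
□■□■□□
■■□□□□
gen 18: □■□■■□
■□□■□□
□■□■■■
■■■□□□
□■□□□□
■■■■■□
gen 19: □■□■■■
■□□■■■
□■□■■□
■■■□□□
□■□□□□
■■■■■□
gen 20: □■□■■■
■□□■■■
□■□■■□
■■■□□□
■■□□□□
□□■■■□
gen 21: □■□■■■
■□□■■■
□■□■■□
■■□□□□
■□■■□□
□□□■■□

18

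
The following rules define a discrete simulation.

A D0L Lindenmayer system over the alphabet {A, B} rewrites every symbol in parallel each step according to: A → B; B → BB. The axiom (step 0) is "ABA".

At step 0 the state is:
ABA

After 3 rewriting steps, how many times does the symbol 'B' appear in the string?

step 0: ABA
step 1: BBBB
step 2: BBBBBBBB
step 3: BBBBBBBBBBBBBBBB

16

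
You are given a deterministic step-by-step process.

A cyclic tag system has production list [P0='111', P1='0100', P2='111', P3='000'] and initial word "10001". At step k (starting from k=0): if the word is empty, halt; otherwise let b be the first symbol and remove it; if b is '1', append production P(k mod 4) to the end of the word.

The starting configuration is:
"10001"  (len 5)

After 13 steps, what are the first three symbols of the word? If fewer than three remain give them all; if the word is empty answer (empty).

001

[0] "10001"  (len 5)
[1] "0001111"  (len 7)
[2] "001111"  (len 6)
[3] "01111"  (len 5)
[4] "1111"  (len 4)
[5] "111111"  (len 6)
[6] "111110100"  (len 9)
[7] "11110100111"  (len 11)
[8] "1110100111000"  (len 13)
[9] "110100111000111"  (len 15)
[10] "101001110001110100"  (len 18)
[11] "01001110001110100111"  (len 20)
[12] "1001110001110100111"  (len 19)
[13] "001110001110100111111"  (len 21)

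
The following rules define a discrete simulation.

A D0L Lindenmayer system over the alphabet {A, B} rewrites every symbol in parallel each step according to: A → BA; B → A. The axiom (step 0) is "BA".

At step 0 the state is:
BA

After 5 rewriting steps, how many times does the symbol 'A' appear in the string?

gen 0: BA
gen 1: ABA
gen 2: BAABA
gen 3: ABABAABA
gen 4: BAABAABABAABA
gen 5: ABABAABABAABAABABAABA

13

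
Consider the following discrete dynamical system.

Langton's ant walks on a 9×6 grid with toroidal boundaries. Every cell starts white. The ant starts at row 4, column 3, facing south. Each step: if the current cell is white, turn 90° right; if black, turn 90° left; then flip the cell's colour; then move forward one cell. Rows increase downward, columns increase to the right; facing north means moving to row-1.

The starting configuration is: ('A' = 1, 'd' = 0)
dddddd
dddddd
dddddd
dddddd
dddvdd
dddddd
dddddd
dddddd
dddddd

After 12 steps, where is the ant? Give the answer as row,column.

4,5

[0] dddddd
dddddd
dddddd
dddddd
dddvdd
dddddd
dddddd
dddddd
dddddd
[1] dddddd
dddddd
dddddd
dddddd
dd<Add
dddddd
dddddd
dddddd
dddddd
[2] dddddd
dddddd
dddddd
dd^ddd
ddAAdd
dddddd
dddddd
dddddd
dddddd
[3] dddddd
dddddd
dddddd
ddA>dd
ddAAdd
dddddd
dddddd
dddddd
dddddd
[4] dddddd
dddddd
dddddd
ddAAdd
ddAvdd
dddddd
dddddd
dddddd
dddddd
[5] dddddd
dddddd
dddddd
ddAAdd
ddAd>d
dddddd
dddddd
dddddd
dddddd
[6] dddddd
dddddd
dddddd
ddAAdd
ddAdAd
ddddvd
dddddd
dddddd
dddddd
[7] dddddd
dddddd
dddddd
ddAAdd
ddAdAd
ddd<Ad
dddddd
dddddd
dddddd
[8] dddddd
dddddd
dddddd
ddAAdd
ddA^Ad
dddAAd
dddddd
dddddd
dddddd
[9] dddddd
dddddd
dddddd
ddAAdd
ddAA>d
dddAAd
dddddd
dddddd
dddddd
[10] dddddd
dddddd
dddddd
ddAA^d
ddAAdd
dddAAd
dddddd
dddddd
dddddd
[11] dddddd
dddddd
dddddd
ddAAA>
ddAAdd
dddAAd
dddddd
dddddd
dddddd
[12] dddddd
dddddd
dddddd
ddAAAA
ddAAdv
dddAAd
dddddd
dddddd
dddddd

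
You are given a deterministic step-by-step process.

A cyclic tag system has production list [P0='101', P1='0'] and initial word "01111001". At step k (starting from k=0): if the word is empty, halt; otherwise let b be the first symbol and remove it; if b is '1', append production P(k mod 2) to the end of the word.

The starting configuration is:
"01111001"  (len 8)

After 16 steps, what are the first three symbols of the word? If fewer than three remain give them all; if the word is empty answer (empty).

000

t=0: "01111001"  (len 8)
t=1: "1111001"  (len 7)
t=2: "1110010"  (len 7)
t=3: "110010101"  (len 9)
t=4: "100101010"  (len 9)
t=5: "00101010101"  (len 11)
t=6: "0101010101"  (len 10)
t=7: "101010101"  (len 9)
t=8: "010101010"  (len 9)
t=9: "10101010"  (len 8)
t=10: "01010100"  (len 8)
t=11: "1010100"  (len 7)
t=12: "0101000"  (len 7)
t=13: "101000"  (len 6)
t=14: "010000"  (len 6)
t=15: "10000"  (len 5)
t=16: "00000"  (len 5)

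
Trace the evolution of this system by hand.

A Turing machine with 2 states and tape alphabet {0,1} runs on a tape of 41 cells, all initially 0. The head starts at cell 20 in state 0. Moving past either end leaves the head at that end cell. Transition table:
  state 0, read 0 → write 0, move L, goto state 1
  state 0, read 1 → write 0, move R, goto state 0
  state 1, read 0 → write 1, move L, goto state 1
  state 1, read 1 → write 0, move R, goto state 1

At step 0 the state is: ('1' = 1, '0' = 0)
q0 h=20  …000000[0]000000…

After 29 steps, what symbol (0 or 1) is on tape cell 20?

0

gen 0: q0 h=20  …000000[0]000000…
gen 1: q1 h=19  …000000[0]000000…
gen 2: q1 h=18  …000000[0]100000…
gen 3: q1 h=17  …000000[0]110000…
gen 4: q1 h=16  …000000[0]111000…
gen 5: q1 h=15  …000000[0]111100…
gen 6: q1 h=14  …000000[0]111110…
gen 7: q1 h=13  …000000[0]111111…
gen 8: q1 h=12  …000000[0]111111…
gen 9: q1 h=11  …000000[0]111111…
gen 10: q1 h=10  …000000[0]111111…
gen 11: q1 h= 9  …000000[0]111111…
gen 12: q1 h= 8  …000000[0]111111…
gen 13: q1 h= 7  …000000[0]111111…
gen 14: q1 h= 6  |000000[0]111111…
gen 15: q1 h= 5  |00000[0]111111…
gen 16: q1 h= 4  |0000[0]111111…
gen 17: q1 h= 3  |000[0]111111…
gen 18: q1 h= 2  |00[0]111111…
gen 19: q1 h= 1  |0[0]111111…
gen 20: q1 h= 0  |[0]111111…
gen 21: q1 h= 0  |[1]111111…
gen 22: q1 h= 1  |0[1]111111…
gen 23: q1 h= 2  |00[1]111111…
gen 24: q1 h= 3  |000[1]111111…
gen 25: q1 h= 4  |0000[1]111111…
gen 26: q1 h= 5  |00000[1]111111…
gen 27: q1 h= 6  |000000[1]111111…
gen 28: q1 h= 7  …000000[1]111111…
gen 29: q1 h= 8  …000000[1]111111…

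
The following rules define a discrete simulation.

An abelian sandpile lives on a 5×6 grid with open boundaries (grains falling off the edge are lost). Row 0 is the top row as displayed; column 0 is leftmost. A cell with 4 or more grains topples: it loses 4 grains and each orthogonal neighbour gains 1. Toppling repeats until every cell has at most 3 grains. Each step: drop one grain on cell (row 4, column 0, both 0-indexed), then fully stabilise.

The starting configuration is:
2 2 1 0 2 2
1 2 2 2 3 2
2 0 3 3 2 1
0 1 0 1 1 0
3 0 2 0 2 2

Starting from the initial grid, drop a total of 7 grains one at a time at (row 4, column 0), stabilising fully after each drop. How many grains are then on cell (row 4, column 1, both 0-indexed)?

0) 2 2 1 0 2 2
1 2 2 2 3 2
2 0 3 3 2 1
0 1 0 1 1 0
3 0 2 0 2 2
1) 2 2 1 0 2 2
1 2 2 2 3 2
2 0 3 3 2 1
1 1 0 1 1 0
0 1 2 0 2 2
2) 2 2 1 0 2 2
1 2 2 2 3 2
2 0 3 3 2 1
1 1 0 1 1 0
1 1 2 0 2 2
3) 2 2 1 0 2 2
1 2 2 2 3 2
2 0 3 3 2 1
1 1 0 1 1 0
2 1 2 0 2 2
4) 2 2 1 0 2 2
1 2 2 2 3 2
2 0 3 3 2 1
1 1 0 1 1 0
3 1 2 0 2 2
5) 2 2 1 0 2 2
1 2 2 2 3 2
2 0 3 3 2 1
2 1 0 1 1 0
0 2 2 0 2 2
6) 2 2 1 0 2 2
1 2 2 2 3 2
2 0 3 3 2 1
2 1 0 1 1 0
1 2 2 0 2 2
7) 2 2 1 0 2 2
1 2 2 2 3 2
2 0 3 3 2 1
2 1 0 1 1 0
2 2 2 0 2 2

2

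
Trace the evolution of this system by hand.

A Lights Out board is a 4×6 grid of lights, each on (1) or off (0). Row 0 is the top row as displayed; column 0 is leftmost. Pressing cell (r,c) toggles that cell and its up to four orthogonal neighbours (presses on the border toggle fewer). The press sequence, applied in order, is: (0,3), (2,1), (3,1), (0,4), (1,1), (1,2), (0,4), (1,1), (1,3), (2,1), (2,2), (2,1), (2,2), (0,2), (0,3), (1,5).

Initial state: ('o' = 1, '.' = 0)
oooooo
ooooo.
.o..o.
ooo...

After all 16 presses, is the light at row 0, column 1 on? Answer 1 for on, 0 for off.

0) oooooo
ooooo.
.o..o.
ooo...
1) oo...o
ooo.o.
.o..o.
ooo...
2) oo...o
o.o.o.
o.o.o.
o.o...
3) oo...o
o.o.o.
ooo.o.
.o....
4) oo.oo.
o.o...
ooo.o.
.o....
5) o..oo.
.o....
o.o.o.
.o....
6) o.ooo.
..oo..
o...o.
.o....
7) o.o..o
..ooo.
o...o.
.o....
8) ooo..o
oo.oo.
oo..o.
.o....
9) oooo.o
ooo...
oo.oo.
.o....
10) oooo.o
o.o...
..ooo.
......
11) oooo.o
o.....
.o..o.
..o...
12) oooo.o
oo....
o.o.o.
.oo...
13) oooo.o
ooo...
oo.oo.
.o....
14) o....o
oo....
oo.oo.
.o....
15) o.oooo
oo.o..
oo.oo.
.o....
16) o.ooo.
oo.ooo
oo.ooo
.o....

0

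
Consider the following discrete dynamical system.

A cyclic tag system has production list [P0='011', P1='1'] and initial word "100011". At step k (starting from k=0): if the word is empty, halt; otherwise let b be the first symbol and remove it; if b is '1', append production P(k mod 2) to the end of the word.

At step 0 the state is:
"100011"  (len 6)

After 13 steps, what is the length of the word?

gen 0: "100011"  (len 6)
gen 1: "00011011"  (len 8)
gen 2: "0011011"  (len 7)
gen 3: "011011"  (len 6)
gen 4: "11011"  (len 5)
gen 5: "1011011"  (len 7)
gen 6: "0110111"  (len 7)
gen 7: "110111"  (len 6)
gen 8: "101111"  (len 6)
gen 9: "01111011"  (len 8)
gen 10: "1111011"  (len 7)
gen 11: "111011011"  (len 9)
gen 12: "110110111"  (len 9)
gen 13: "10110111011"  (len 11)

11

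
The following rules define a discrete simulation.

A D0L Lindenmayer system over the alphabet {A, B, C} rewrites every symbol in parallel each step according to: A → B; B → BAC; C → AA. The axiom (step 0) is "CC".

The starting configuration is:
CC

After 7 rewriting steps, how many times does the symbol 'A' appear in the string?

76

t=0: CC
t=1: AAAA
t=2: BBBB
t=3: BACBACBACBAC
t=4: BACBAABACBAABACBAABACBAA
t=5: BACBAABACBBBACBAABACBBBACBAABACBBBACBAABACBB
t=6: BACBAABACBBBACBAABACBACBACBAABACBBBACBAABACBACBACBAABACBBBACBAABACBACBACBAABACBBBACBAABACBAC
t=7: BACBAABACBBBACBAABACBACBACBAABACBBBACBAABACBAABACBAABACBBB…BACBAABACBAABACBAABACBBBACBAABACBACBACBAABACBBBACBAABACBAA  (len 184)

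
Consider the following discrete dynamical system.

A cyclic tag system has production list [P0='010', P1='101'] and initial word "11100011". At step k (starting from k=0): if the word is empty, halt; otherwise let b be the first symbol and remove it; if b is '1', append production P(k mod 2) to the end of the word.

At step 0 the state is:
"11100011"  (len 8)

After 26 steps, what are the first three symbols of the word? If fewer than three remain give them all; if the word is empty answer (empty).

0) "11100011"  (len 8)
1) "1100011010"  (len 10)
2) "100011010101"  (len 12)
3) "00011010101010"  (len 14)
4) "0011010101010"  (len 13)
5) "011010101010"  (len 12)
6) "11010101010"  (len 11)
7) "1010101010010"  (len 13)
8) "010101010010101"  (len 15)
9) "10101010010101"  (len 14)
10) "0101010010101101"  (len 16)
11) "101010010101101"  (len 15)
12) "01010010101101101"  (len 17)
13) "1010010101101101"  (len 16)
14) "010010101101101101"  (len 18)
15) "10010101101101101"  (len 17)
16) "0010101101101101101"  (len 19)
17) "010101101101101101"  (len 18)
18) "10101101101101101"  (len 17)
19) "0101101101101101010"  (len 19)
20) "101101101101101010"  (len 18)
21) "01101101101101010010"  (len 20)
22) "1101101101101010010"  (len 19)
23) "101101101101010010010"  (len 21)
24) "01101101101010010010101"  (len 23)
25) "1101101101010010010101"  (len 22)
26) "101101101010010010101101"  (len 24)

101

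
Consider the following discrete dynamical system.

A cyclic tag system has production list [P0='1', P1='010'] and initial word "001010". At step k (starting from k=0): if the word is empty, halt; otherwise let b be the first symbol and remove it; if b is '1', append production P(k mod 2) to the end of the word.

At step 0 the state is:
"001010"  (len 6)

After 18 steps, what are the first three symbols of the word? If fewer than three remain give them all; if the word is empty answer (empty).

11

k=0  "001010"  (len 6)
k=1  "01010"  (len 5)
k=2  "1010"  (len 4)
k=3  "0101"  (len 4)
k=4  "101"  (len 3)
k=5  "011"  (len 3)
k=6  "11"  (len 2)
k=7  "11"  (len 2)
k=8  "1010"  (len 4)
k=9  "0101"  (len 4)
k=10  "101"  (len 3)
k=11  "011"  (len 3)
k=12  "11"  (len 2)
k=13  "11"  (len 2)
k=14  "1010"  (len 4)
k=15  "0101"  (len 4)
k=16  "101"  (len 3)
k=17  "011"  (len 3)
k=18  "11"  (len 2)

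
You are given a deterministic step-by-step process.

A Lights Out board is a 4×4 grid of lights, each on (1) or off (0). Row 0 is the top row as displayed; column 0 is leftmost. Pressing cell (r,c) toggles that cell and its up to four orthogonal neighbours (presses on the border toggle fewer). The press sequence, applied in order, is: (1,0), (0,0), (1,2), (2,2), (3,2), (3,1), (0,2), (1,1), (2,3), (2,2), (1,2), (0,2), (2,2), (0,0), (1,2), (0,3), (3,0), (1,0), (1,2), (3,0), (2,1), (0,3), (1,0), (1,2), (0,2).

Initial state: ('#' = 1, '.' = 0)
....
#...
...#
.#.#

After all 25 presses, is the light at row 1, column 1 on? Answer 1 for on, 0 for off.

0) ....
#...
...#
.#.#
1) #...
.#..
#..#
.#.#
2) .#..
##..
#..#
.#.#
3) .##.
#.##
#.##
.#.#
4) .##.
#..#
##..
.###
5) .##.
#..#
###.
....
6) .##.
#..#
#.#.
###.
7) ...#
#.##
#.#.
###.
8) .#.#
.#.#
###.
###.
9) .#.#
.#..
##.#
####
10) .#.#
.##.
#.#.
##.#
11) .###
...#
#...
##.#
12) ....
..##
#...
##.#
13) ....
...#
####
####
14) ##..
#..#
####
####
15) ###.
###.
##.#
####
16) ##.#
####
##.#
####
17) ##.#
####
.#.#
..##
18) .#.#
..##
##.#
..##
19) .###
.#..
####
..##
20) .###
.#..
.###
####
21) .###
....
#..#
#.##
22) .#..
...#
#..#
#.##
23) ##..
##.#
...#
#.##
24) ###.
#.#.
..##
#.##
25) #..#
#...
..##
#.##

0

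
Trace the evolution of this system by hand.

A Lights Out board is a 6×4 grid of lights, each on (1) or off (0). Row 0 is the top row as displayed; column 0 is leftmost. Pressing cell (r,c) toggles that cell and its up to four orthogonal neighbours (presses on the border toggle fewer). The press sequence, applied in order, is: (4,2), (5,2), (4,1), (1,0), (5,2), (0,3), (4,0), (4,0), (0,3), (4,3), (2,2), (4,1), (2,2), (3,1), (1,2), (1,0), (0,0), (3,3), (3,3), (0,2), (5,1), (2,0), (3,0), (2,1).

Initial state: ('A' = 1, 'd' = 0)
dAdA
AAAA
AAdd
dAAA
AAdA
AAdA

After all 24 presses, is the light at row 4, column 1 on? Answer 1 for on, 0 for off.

0

step 0: dAdA
AAAA
AAdd
dAAA
AAdA
AAdA
step 1: dAdA
AAAA
AAdd
dAdA
AdAd
AAAA
step 2: dAdA
AAAA
AAdd
dAdA
Addd
Addd
step 3: dAdA
AAAA
AAdd
dddA
dAAd
AAdd
step 4: AAdA
ddAA
dAdd
dddA
dAAd
AAdd
step 5: AAdA
ddAA
dAdd
dddA
dAdd
AdAA
step 6: AAAd
ddAd
dAdd
dddA
dAdd
AdAA
step 7: AAAd
ddAd
dAdd
AddA
Addd
ddAA
step 8: AAAd
ddAd
dAdd
dddA
dAdd
AdAA
step 9: AAdA
ddAA
dAdd
dddA
dAdd
AdAA
step 10: AAdA
ddAA
dAdd
dddd
dAAA
AdAd
step 11: AAdA
dddA
ddAA
ddAd
dAAA
AdAd
step 12: AAdA
dddA
ddAA
dAAd
AddA
AAAd
step 13: AAdA
ddAA
dAdd
dAdd
AddA
AAAd
step 14: AAdA
ddAA
dddd
AdAd
AAdA
AAAd
step 15: AAAA
dAdd
ddAd
AdAd
AAdA
AAAd
step 16: dAAA
Addd
AdAd
AdAd
AAdA
AAAd
step 17: AdAA
dddd
AdAd
AdAd
AAdA
AAAd
step 18: AdAA
dddd
AdAA
AddA
AAdd
AAAd
step 19: AdAA
dddd
AdAd
AdAd
AAdA
AAAd
step 20: AAdd
ddAd
AdAd
AdAd
AAdA
AAAd
step 21: AAdd
ddAd
AdAd
AdAd
AddA
dddd
step 22: AAdd
AdAd
dAAd
ddAd
AddA
dddd
step 23: AAdd
AdAd
AAAd
AAAd
dddA
dddd
step 24: AAdd
AAAd
dddd
AdAd
dddA
dddd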